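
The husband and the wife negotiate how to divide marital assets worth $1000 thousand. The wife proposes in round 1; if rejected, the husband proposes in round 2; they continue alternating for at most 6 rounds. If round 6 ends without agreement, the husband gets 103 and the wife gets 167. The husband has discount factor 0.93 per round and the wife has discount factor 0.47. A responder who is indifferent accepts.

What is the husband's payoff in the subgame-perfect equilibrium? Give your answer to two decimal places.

856.36

Solve by backward induction from round 6.
Round 6 (the husband proposes): the wife gets 167 if talks fail, so the husband offers 167 and keeps 833.
Round 5 (the wife proposes): the husband can get 833 next round, worth 0.93 × 833 = 774.69 now, so the wife offers 774.69, keeping 225.31.
Round 4 (the husband proposes): the wife can get 225.31 next round, worth 0.47 × 225.31 = 105.8957 now; the husband offers that and keeps 894.1043.
Round 3 (the wife proposes): the husband can get 894.1043 next round, worth 0.93 × 894.1043 = 831.516999 now. The wife offers 831.516999 and keeps 1000 − 831.516999 = 168.483001.
Round 2 (the husband proposes): the wife can get 168.483001 next round, worth 0.47 × 168.483001 = 79.18701047 now; the husband offers that and keeps 920.81298953.
Round 1 (the wife proposes): the husband can get 920.81298953 next round, worth 0.93 × 920.81298953 = 856.3560802629 now; the wife offers that and keeps 143.6439197371.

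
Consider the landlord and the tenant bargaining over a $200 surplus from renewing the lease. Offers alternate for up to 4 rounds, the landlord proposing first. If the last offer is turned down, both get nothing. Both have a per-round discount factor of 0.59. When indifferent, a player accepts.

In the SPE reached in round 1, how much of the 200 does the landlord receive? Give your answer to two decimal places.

110.54

Work backward from the last round.
Round 4 (the tenant proposes): rejection yields 0 for the landlord; the tenant offers 0 and keeps 200.
Round 3 (the landlord proposes): the tenant can get 200 next round, worth 0.59 × 200 = 118 now. The landlord offers 118 and keeps 200 − 118 = 82.
Round 2 (the tenant proposes): the landlord can get 82 next round, worth 0.59 × 82 = 48.38 now; the tenant offers that and keeps 151.62.
Round 1 (the landlord proposes): the tenant can get 151.62 next round, worth 0.59 × 151.62 = 89.4558 now, so the landlord offers 89.4558, keeping 110.5442.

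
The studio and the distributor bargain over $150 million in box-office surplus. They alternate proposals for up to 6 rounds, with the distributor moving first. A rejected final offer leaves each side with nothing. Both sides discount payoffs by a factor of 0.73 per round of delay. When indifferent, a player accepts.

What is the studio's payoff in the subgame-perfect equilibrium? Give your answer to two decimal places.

Round 6 (the studio proposes): the distributor will accept anything ≥ 0, so the studio offers 0 and keeps 150.
Round 5 (the distributor proposes): the studio can get 150 next round, worth 0.73 × 150 = 109.5 now. The distributor offers 109.5 and keeps 150 − 109.5 = 40.5.
Round 4 (the studio proposes): the distributor can get 40.5 next round, worth 0.73 × 40.5 = 29.565 now, so the studio offers 29.565, keeping 120.435.
Round 3 (the distributor proposes): the studio can get 120.435 next round, worth 0.73 × 120.435 = 87.91755 now; the distributor offers that and keeps 62.08245.
Round 2 (the studio proposes): the distributor can get 62.08245 next round, worth 0.73 × 62.08245 = 45.3201885 now; the studio offers that and keeps 104.6798115.
Round 1 (the distributor proposes): the studio can get 104.6798115 next round, worth 0.73 × 104.6798115 = 76.416262395 now, so the distributor offers 76.416262395, keeping 73.583737605.

76.42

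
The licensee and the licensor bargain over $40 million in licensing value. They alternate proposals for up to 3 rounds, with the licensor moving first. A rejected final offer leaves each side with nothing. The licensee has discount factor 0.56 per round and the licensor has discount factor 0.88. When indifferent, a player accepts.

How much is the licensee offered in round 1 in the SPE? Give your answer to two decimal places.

By backward induction:
Round 3 (the licensor proposes): rejection yields 0 for the licensee; the licensor offers 0 and keeps 40.
Round 2 (the licensee proposes): the licensor can get 40 next round, worth 0.88 × 40 = 35.2 now, so the licensee offers 35.2, keeping 4.8.
Round 1 (the licensor proposes): the licensee can get 4.8 next round, worth 0.56 × 4.8 = 2.688 now. The licensor offers 2.688 and keeps 40 − 2.688 = 37.312.

2.69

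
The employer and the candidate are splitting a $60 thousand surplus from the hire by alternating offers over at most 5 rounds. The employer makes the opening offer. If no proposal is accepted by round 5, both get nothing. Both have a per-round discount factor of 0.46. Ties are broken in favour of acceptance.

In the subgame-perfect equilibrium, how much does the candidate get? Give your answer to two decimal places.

Round 5 (the employer proposes): rejection yields 0 for the candidate; the employer offers 0 and keeps 60.
Round 4 (the candidate proposes): the employer can get 60 next round, worth 0.46 × 60 = 27.6 now; the candidate offers that and keeps 32.4.
Round 3 (the employer proposes): the candidate can get 32.4 next round, worth 0.46 × 32.4 = 14.904 now, so the employer offers 14.904, keeping 45.096.
Round 2 (the candidate proposes): the employer can get 45.096 next round, worth 0.46 × 45.096 = 20.74416 now, so the candidate offers 20.74416, keeping 39.25584.
Round 1 (the employer proposes): the candidate can get 39.25584 next round, worth 0.46 × 39.25584 = 18.0576864 now; the employer offers that and keeps 41.9423136.

18.06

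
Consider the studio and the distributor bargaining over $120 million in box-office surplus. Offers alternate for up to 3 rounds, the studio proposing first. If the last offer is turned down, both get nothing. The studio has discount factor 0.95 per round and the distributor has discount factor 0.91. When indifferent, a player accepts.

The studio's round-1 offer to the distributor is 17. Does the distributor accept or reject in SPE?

Accept

Round 3 (the studio proposes): the distributor will accept anything ≥ 0, so the studio offers 0 and keeps 120.
Round 2 (the distributor proposes): the studio can get 120 next round, worth 0.95 × 120 = 114 now, so the distributor offers 114, keeping 6.
So by rejecting in round 1, the distributor gets 6 next round, worth 0.91 × 6 = 5.46 now.
Offer 17 ≥ 5.46, so the distributor accepts.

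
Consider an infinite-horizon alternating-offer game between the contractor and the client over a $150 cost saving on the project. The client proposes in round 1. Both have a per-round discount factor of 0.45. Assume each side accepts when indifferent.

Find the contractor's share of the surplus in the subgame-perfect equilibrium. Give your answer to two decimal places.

46.55

Let x be the client's share when the client proposes and y be the contractor's share when the contractor proposes.
The contractor accepts iff offered ≥ 0.45·y, so x = 150 − 0.45y. Symmetrically y = 150 − 0.45x.
Substituting: x = 150 − 0.45(150 − 0.45x), giving x(1 − 0.45·0.45) = 150(1 − 0.45).
So x = 150 × 0.55 / 0.7975 ≈ 103.4483, and the contractor receives 150 − x ≈ 46.5517.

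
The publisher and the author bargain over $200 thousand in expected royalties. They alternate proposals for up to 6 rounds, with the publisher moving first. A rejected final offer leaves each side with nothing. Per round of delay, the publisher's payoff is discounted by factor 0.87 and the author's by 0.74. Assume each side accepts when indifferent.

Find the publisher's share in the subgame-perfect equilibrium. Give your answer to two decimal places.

Solve by backward induction from round 6.
Round 6 (the author proposes): the publisher will accept anything ≥ 0, so the author offers 0 and keeps 200.
Round 5 (the publisher proposes): the author can get 200 next round, worth 0.74 × 200 = 148 now; the publisher offers that and keeps 52.
Round 4 (the author proposes): the publisher can get 52 next round, worth 0.87 × 52 = 45.24 now. The author offers 45.24 and keeps 200 − 45.24 = 154.76.
Round 3 (the publisher proposes): the author can get 154.76 next round, worth 0.74 × 154.76 = 114.5224 now; the publisher offers that and keeps 85.4776.
Round 2 (the author proposes): the publisher can get 85.4776 next round, worth 0.87 × 85.4776 = 74.365512 now; the author offers that and keeps 125.634488.
Round 1 (the publisher proposes): the author can get 125.634488 next round, worth 0.74 × 125.634488 = 92.96952112 now; the publisher offers that and keeps 107.03047888.

107.03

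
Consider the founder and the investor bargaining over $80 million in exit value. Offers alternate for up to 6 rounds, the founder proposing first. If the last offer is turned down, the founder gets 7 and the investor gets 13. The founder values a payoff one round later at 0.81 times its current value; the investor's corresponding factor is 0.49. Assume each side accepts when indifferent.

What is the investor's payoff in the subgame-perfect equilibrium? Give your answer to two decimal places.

Round 6 (the investor proposes): the founder gets 7 if talks fail, so the investor offers 7 and keeps 73.
Round 5 (the founder proposes): the investor can get 73 next round, worth 0.49 × 73 = 35.77 now; the founder offers that and keeps 44.23.
Round 4 (the investor proposes): the founder can get 44.23 next round, worth 0.81 × 44.23 = 35.8263 now, so the investor offers 35.8263, keeping 44.1737.
Round 3 (the founder proposes): the investor can get 44.1737 next round, worth 0.49 × 44.1737 = 21.645113 now, so the founder offers 21.645113, keeping 58.354887.
Round 2 (the investor proposes): the founder can get 58.354887 next round, worth 0.81 × 58.354887 = 47.26745847 now, so the investor offers 47.26745847, keeping 32.73254153.
Round 1 (the founder proposes): the investor can get 32.73254153 next round, worth 0.49 × 32.73254153 = 16.0389453497 now. The founder offers 16.0389453497 and keeps 80 − 16.0389453497 = 63.9610546503.

16.04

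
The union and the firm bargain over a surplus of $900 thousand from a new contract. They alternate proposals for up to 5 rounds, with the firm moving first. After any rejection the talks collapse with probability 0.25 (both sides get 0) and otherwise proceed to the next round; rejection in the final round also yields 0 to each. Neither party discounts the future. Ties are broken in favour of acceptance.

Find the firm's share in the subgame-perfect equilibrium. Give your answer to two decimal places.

636.33

By backward induction:
Round 5 (the firm proposes): the union will accept anything ≥ 0, so the firm offers 0 and keeps 900.
Round 4 (the union proposes): rejecting gives the firm an expected 0.75 × 900 = 675. The union offers 675 and keeps 900 − 675 = 225.
Round 3 (the firm proposes): rejecting gives the union an expected 0.75 × 225 = 168.75; the firm offers that and keeps 731.25.
Round 2 (the union proposes): rejecting gives the firm an expected 0.75 × 731.25 = 548.4375, so the union offers 548.4375, keeping 351.5625.
Round 1 (the firm proposes): rejecting gives the union an expected 0.75 × 351.5625 = 263.671875; the firm offers that and keeps 636.328125.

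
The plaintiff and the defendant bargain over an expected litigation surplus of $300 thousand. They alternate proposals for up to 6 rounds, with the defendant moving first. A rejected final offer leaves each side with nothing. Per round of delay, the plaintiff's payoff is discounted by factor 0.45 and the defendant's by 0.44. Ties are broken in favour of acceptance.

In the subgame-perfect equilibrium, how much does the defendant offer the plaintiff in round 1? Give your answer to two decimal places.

95.86

Round 6 (the plaintiff proposes): the defendant will accept anything ≥ 0, so the plaintiff offers 0 and keeps 300.
Round 5 (the defendant proposes): the plaintiff can get 300 next round, worth 0.45 × 300 = 135 now. The defendant offers 135 and keeps 300 − 135 = 165.
Round 4 (the plaintiff proposes): the defendant can get 165 next round, worth 0.44 × 165 = 72.6 now, so the plaintiff offers 72.6, keeping 227.4.
Round 3 (the defendant proposes): the plaintiff can get 227.4 next round, worth 0.45 × 227.4 = 102.33 now; the defendant offers that and keeps 197.67.
Round 2 (the plaintiff proposes): the defendant can get 197.67 next round, worth 0.44 × 197.67 = 86.9748 now, so the plaintiff offers 86.9748, keeping 213.0252.
Round 1 (the defendant proposes): the plaintiff can get 213.0252 next round, worth 0.45 × 213.0252 = 95.86134 now. The defendant offers 95.86134 and keeps 300 − 95.86134 = 204.13866.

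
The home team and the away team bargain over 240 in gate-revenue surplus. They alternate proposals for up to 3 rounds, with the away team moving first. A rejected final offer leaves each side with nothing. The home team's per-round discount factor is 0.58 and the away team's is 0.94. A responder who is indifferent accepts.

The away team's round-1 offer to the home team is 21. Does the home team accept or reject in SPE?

Accept

Round 3 (the away team proposes): rejection yields 0 for the home team; the away team offers 0 and keeps 240.
Round 2 (the home team proposes): the away team can get 240 next round, worth 0.94 × 240 = 225.6 now, so the home team offers 225.6, keeping 14.4.
So by rejecting in round 1, the home team gets 14.4 next round, worth 0.58 × 14.4 = 8.352 now.
Offer 21 ≥ 8.352, so the home team accepts.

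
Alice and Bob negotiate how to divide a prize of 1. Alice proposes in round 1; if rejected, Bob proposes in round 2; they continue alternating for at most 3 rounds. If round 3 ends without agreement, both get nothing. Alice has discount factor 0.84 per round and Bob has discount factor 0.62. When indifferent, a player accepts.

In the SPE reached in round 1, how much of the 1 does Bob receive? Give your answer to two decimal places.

Work backward from the last round.
Round 3 (Alice proposes): Bob will accept anything ≥ 0, so Alice offers 0 and keeps 1.
Round 2 (Bob proposes): Alice can get 1 next round, worth 0.84 × 1 = 0.84 now; Bob offers that and keeps 0.16.
Round 1 (Alice proposes): Bob can get 0.16 next round, worth 0.62 × 0.16 = 0.0992 now, so Alice offers 0.0992, keeping 0.9008.

0.10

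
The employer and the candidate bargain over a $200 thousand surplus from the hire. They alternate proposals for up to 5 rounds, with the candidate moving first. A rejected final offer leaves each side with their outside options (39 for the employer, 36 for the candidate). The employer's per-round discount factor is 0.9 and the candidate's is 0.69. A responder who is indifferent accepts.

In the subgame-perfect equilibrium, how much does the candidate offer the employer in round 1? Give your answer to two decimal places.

105.49

Round 5 (the candidate proposes): the employer gets 39 if talks fail, so the candidate offers 39 and keeps 161.
Round 4 (the employer proposes): the candidate can get 161 next round, worth 0.69 × 161 = 111.09 now; the employer offers that and keeps 88.91.
Round 3 (the candidate proposes): the employer can get 88.91 next round, worth 0.9 × 88.91 = 80.019 now. The candidate offers 80.019 and keeps 200 − 80.019 = 119.981.
Round 2 (the employer proposes): the candidate can get 119.981 next round, worth 0.69 × 119.981 = 82.78689 now; the employer offers that and keeps 117.21311.
Round 1 (the candidate proposes): the employer can get 117.21311 next round, worth 0.9 × 117.21311 = 105.491799 now; the candidate offers that and keeps 94.508201.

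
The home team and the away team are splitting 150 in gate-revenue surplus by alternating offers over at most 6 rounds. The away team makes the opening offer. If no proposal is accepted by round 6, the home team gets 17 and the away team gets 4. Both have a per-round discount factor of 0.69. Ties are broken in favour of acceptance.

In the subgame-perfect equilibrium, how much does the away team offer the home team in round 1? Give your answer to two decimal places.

70.20

Round 6 (the home team proposes): the away team gets 4 if talks fail, so the home team offers 4 and keeps 146.
Round 5 (the away team proposes): the home team can get 146 next round, worth 0.69 × 146 = 100.74 now. The away team offers 100.74 and keeps 150 − 100.74 = 49.26.
Round 4 (the home team proposes): the away team can get 49.26 next round, worth 0.69 × 49.26 = 33.9894 now; the home team offers that and keeps 116.0106.
Round 3 (the away team proposes): the home team can get 116.0106 next round, worth 0.69 × 116.0106 = 80.047314 now. The away team offers 80.047314 and keeps 150 − 80.047314 = 69.952686.
Round 2 (the home team proposes): the away team can get 69.952686 next round, worth 0.69 × 69.952686 = 48.26735334 now, so the home team offers 48.26735334, keeping 101.73264666.
Round 1 (the away team proposes): the home team can get 101.73264666 next round, worth 0.69 × 101.73264666 = 70.1955261954 now, so the away team offers 70.1955261954, keeping 79.8044738046.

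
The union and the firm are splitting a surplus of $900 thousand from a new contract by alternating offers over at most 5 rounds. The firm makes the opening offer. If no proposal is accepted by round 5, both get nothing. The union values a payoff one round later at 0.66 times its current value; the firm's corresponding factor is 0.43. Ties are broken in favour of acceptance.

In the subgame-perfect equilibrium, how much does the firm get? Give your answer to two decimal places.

Round 5 (the firm proposes): the union will accept anything ≥ 0, so the firm offers 0 and keeps 900.
Round 4 (the union proposes): the firm can get 900 next round, worth 0.43 × 900 = 387 now. The union offers 387 and keeps 900 − 387 = 513.
Round 3 (the firm proposes): the union can get 513 next round, worth 0.66 × 513 = 338.58 now. The firm offers 338.58 and keeps 900 − 338.58 = 561.42.
Round 2 (the union proposes): the firm can get 561.42 next round, worth 0.43 × 561.42 = 241.4106 now, so the union offers 241.4106, keeping 658.5894.
Round 1 (the firm proposes): the union can get 658.5894 next round, worth 0.66 × 658.5894 = 434.669004 now; the firm offers that and keeps 465.330996.

465.33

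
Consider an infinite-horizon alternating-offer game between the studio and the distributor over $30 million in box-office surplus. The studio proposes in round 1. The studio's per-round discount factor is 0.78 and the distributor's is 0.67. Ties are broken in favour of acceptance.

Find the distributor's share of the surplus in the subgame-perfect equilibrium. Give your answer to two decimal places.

In a stationary SPE each proposer offers the other exactly their discounted continuation value.
If the studio keeps x when proposing and the distributor keeps y when proposing, then x = 30 − 0.67y and y = 30 − 0.78x.
Solving: x = 30(1 − 0.67) / (1 − 0.78·0.67) = 9.9 / 0.4774 ≈ 20.7373.
The distributor gets 30 − 20.7373 ≈ 9.2627.

9.26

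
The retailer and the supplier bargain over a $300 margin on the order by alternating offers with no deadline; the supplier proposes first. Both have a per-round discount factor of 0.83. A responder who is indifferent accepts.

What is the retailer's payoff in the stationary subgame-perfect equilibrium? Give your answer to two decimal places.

When the supplier proposes, the retailer accepts any offer worth at least 0.83 times what the retailer would get by proposing next round; and vice versa.
This gives x = 300 − 0.83y and y = 300 − 0.83x, where x and y are each side's share when it proposes.
Hence (1 − 0.83·0.83)x = 300(1 − 0.83), i.e. 0.3111·x = 51.
x ≈ 163.9344; the retailer's share is 300 − x ≈ 136.0656.

136.07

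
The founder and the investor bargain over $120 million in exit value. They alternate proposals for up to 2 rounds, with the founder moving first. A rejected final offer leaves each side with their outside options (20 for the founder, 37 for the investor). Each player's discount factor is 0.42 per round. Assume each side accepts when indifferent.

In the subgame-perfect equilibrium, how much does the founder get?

78

Round 2 (the investor proposes): the founder gets 20 if talks fail, so the investor offers 20 and keeps 100.
Round 1 (the founder proposes): the investor can get 100 next round, worth 0.42 × 100 = 42 now; the founder offers that and keeps 78.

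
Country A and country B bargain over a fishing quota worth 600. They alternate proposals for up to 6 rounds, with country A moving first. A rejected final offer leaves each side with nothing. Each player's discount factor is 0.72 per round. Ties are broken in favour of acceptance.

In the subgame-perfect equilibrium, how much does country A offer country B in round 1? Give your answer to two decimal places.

Round 6 (country B proposes): rejection yields 0 for country A; country B offers 0 and keeps 600.
Round 5 (country A proposes): country B can get 600 next round, worth 0.72 × 600 = 432 now. Country A offers 432 and keeps 600 − 432 = 168.
Round 4 (country B proposes): country A can get 168 next round, worth 0.72 × 168 = 120.96 now. Country B offers 120.96 and keeps 600 − 120.96 = 479.04.
Round 3 (country A proposes): country B can get 479.04 next round, worth 0.72 × 479.04 = 344.9088 now, so country A offers 344.9088, keeping 255.0912.
Round 2 (country B proposes): country A can get 255.0912 next round, worth 0.72 × 255.0912 = 183.665664 now. Country B offers 183.665664 and keeps 600 − 183.665664 = 416.334336.
Round 1 (country A proposes): country B can get 416.334336 next round, worth 0.72 × 416.334336 = 299.76072192 now. Country A offers 299.76072192 and keeps 600 − 299.76072192 = 300.23927808.

299.76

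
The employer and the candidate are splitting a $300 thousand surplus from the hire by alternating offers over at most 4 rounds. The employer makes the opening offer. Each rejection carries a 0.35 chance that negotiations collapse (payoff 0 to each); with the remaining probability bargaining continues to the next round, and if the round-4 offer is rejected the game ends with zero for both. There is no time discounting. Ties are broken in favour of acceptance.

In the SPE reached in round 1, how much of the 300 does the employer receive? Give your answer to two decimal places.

149.36

Round 4 (the candidate proposes): rejection yields 0 for the employer; the candidate offers 0 and keeps 300.
Round 3 (the employer proposes): rejecting gives the candidate an expected 0.65 × 300 = 195. The employer offers 195 and keeps 300 − 195 = 105.
Round 2 (the candidate proposes): rejecting gives the employer an expected 0.65 × 105 = 68.25, so the candidate offers 68.25, keeping 231.75.
Round 1 (the employer proposes): rejecting gives the candidate an expected 0.65 × 231.75 = 150.6375. The employer offers 150.6375 and keeps 300 − 150.6375 = 149.3625.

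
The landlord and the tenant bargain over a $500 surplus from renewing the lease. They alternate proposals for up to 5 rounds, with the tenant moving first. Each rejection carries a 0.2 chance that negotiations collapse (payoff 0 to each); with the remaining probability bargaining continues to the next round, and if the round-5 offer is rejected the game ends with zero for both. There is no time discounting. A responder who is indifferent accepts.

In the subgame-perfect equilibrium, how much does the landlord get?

Round 5 (the tenant proposes): the landlord will accept anything ≥ 0, so the tenant offers 0 and keeps 500.
Round 4 (the landlord proposes): rejecting gives the tenant an expected 0.8 × 500 = 400, so the landlord offers 400, keeping 100.
Round 3 (the tenant proposes): rejecting gives the landlord an expected 0.8 × 100 = 80, so the tenant offers 80, keeping 420.
Round 2 (the landlord proposes): rejecting gives the tenant an expected 0.8 × 420 = 336. The landlord offers 336 and keeps 500 − 336 = 164.
Round 1 (the tenant proposes): rejecting gives the landlord an expected 0.8 × 164 = 131.2; the tenant offers that and keeps 368.8.

131.2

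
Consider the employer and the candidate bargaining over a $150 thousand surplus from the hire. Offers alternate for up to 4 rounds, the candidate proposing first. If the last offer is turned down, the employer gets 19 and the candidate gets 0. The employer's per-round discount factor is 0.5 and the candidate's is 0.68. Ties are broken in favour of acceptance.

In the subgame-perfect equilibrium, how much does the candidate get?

100.5

Round 4 (the employer proposes): rejection yields 0 for the candidate; the employer offers 0 and keeps 150.
Round 3 (the candidate proposes): the employer can get 150 next round, worth 0.5 × 150 = 75 now, so the candidate offers 75, keeping 75.
Round 2 (the employer proposes): the candidate can get 75 next round, worth 0.68 × 75 = 51 now; the employer offers that and keeps 99.
Round 1 (the candidate proposes): the employer can get 99 next round, worth 0.5 × 99 = 49.5 now; the candidate offers that and keeps 100.5.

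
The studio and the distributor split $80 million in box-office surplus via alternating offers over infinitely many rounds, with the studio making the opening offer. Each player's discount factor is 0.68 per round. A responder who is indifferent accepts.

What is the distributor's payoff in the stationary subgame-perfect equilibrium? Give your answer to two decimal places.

When the studio proposes, the distributor accepts any offer worth at least 0.68 times what the distributor would get by proposing next round; and vice versa.
This gives x = 80 − 0.68y and y = 80 − 0.68x, where x and y are each side's share when it proposes.
Hence (1 − 0.68·0.68)x = 80(1 − 0.68), i.e. 0.5376·x = 25.6.
x ≈ 47.6190; the distributor's share is 80 − x ≈ 32.3810.

32.38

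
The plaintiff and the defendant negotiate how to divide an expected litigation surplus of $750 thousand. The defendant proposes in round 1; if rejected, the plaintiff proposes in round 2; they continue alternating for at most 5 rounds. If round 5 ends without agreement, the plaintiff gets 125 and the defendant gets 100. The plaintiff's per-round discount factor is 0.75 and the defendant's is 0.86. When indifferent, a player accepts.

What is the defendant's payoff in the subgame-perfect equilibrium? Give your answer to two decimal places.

568.45

By backward induction:
Round 5 (the defendant proposes): the plaintiff gets 125 if talks fail, so the defendant offers 125 and keeps 625.
Round 4 (the plaintiff proposes): the defendant can get 625 next round, worth 0.86 × 625 = 537.5 now. The plaintiff offers 537.5 and keeps 750 − 537.5 = 212.5.
Round 3 (the defendant proposes): the plaintiff can get 212.5 next round, worth 0.75 × 212.5 = 159.375 now; the defendant offers that and keeps 590.625.
Round 2 (the plaintiff proposes): the defendant can get 590.625 next round, worth 0.86 × 590.625 = 507.9375 now; the plaintiff offers that and keeps 242.0625.
Round 1 (the defendant proposes): the plaintiff can get 242.0625 next round, worth 0.75 × 242.0625 = 181.546875 now, so the defendant offers 181.546875, keeping 568.453125.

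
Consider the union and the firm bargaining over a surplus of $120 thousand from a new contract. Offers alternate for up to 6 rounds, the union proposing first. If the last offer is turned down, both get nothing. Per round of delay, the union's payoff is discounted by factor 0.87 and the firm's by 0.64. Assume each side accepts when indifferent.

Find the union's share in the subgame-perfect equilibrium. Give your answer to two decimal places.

Round 6 (the firm proposes): rejection yields 0 for the union; the firm offers 0 and keeps 120.
Round 5 (the union proposes): the firm can get 120 next round, worth 0.64 × 120 = 76.8 now. The union offers 76.8 and keeps 120 − 76.8 = 43.2.
Round 4 (the firm proposes): the union can get 43.2 next round, worth 0.87 × 43.2 = 37.584 now, so the firm offers 37.584, keeping 82.416.
Round 3 (the union proposes): the firm can get 82.416 next round, worth 0.64 × 82.416 = 52.74624 now. The union offers 52.74624 and keeps 120 − 52.74624 = 67.25376.
Round 2 (the firm proposes): the union can get 67.25376 next round, worth 0.87 × 67.25376 = 58.5107712 now, so the firm offers 58.5107712, keeping 61.4892288.
Round 1 (the union proposes): the firm can get 61.4892288 next round, worth 0.64 × 61.4892288 = 39.353106432 now. The union offers 39.353106432 and keeps 120 − 39.353106432 = 80.646893568.

80.65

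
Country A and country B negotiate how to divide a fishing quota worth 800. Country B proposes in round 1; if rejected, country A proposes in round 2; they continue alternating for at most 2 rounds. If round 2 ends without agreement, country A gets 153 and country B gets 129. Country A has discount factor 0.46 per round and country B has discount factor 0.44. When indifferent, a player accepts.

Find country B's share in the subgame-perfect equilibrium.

491.34

Round 2 (country A proposes): country B gets 129 if talks fail, so country A offers 129 and keeps 671.
Round 1 (country B proposes): country A can get 671 next round, worth 0.46 × 671 = 308.66 now, so country B offers 308.66, keeping 491.34.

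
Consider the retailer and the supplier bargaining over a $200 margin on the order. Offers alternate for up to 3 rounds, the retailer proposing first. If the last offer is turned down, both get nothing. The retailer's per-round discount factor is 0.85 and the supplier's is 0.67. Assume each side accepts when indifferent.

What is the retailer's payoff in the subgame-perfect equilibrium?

179.9

Round 3 (the retailer proposes): rejection yields 0 for the supplier; the retailer offers 0 and keeps 200.
Round 2 (the supplier proposes): the retailer can get 200 next round, worth 0.85 × 200 = 170 now. The supplier offers 170 and keeps 200 − 170 = 30.
Round 1 (the retailer proposes): the supplier can get 30 next round, worth 0.67 × 30 = 20.1 now. The retailer offers 20.1 and keeps 200 − 20.1 = 179.9.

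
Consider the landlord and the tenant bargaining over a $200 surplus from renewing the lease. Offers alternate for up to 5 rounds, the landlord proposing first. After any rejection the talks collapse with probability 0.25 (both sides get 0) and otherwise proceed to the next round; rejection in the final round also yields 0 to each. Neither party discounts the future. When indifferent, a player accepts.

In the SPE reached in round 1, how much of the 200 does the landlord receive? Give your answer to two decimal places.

141.41

Round 5 (the landlord proposes): the tenant will accept anything ≥ 0, so the landlord offers 0 and keeps 200.
Round 4 (the tenant proposes): rejecting gives the landlord an expected 0.75 × 200 = 150, so the tenant offers 150, keeping 50.
Round 3 (the landlord proposes): rejecting gives the tenant an expected 0.75 × 50 = 37.5; the landlord offers that and keeps 162.5.
Round 2 (the tenant proposes): rejecting gives the landlord an expected 0.75 × 162.5 = 121.875; the tenant offers that and keeps 78.125.
Round 1 (the landlord proposes): rejecting gives the tenant an expected 0.75 × 78.125 = 58.59375. The landlord offers 58.59375 and keeps 200 − 58.59375 = 141.40625.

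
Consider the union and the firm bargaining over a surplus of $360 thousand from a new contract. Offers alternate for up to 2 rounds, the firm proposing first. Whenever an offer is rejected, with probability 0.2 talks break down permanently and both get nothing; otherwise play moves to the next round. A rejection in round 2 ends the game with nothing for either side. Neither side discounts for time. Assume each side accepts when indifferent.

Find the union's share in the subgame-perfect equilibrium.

Round 2 (the union proposes): rejection yields 0 for the firm; the union offers 0 and keeps 360.
Round 1 (the firm proposes): rejecting gives the union an expected 0.8 × 360 = 288; the firm offers that and keeps 72.

288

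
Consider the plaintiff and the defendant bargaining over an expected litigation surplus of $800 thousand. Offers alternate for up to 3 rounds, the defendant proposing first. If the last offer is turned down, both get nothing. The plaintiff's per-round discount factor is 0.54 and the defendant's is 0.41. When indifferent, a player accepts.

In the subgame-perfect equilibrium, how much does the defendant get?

By backward induction:
Round 3 (the defendant proposes): rejection yields 0 for the plaintiff; the defendant offers 0 and keeps 800.
Round 2 (the plaintiff proposes): the defendant can get 800 next round, worth 0.41 × 800 = 328 now; the plaintiff offers that and keeps 472.
Round 1 (the defendant proposes): the plaintiff can get 472 next round, worth 0.54 × 472 = 254.88 now. The defendant offers 254.88 and keeps 800 − 254.88 = 545.12.

545.12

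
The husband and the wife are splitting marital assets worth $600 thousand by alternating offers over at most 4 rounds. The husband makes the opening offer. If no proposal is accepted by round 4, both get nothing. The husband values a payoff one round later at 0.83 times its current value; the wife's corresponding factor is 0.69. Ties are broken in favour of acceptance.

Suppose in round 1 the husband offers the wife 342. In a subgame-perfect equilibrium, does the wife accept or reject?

Work out the wife's continuation value if the offer is rejected.
Round 4 (the wife proposes): the husband will accept anything ≥ 0, so the wife offers 0 and keeps 600.
Round 3 (the husband proposes): the wife can get 600 next round, worth 0.69 × 600 = 414 now, so the husband offers 414, keeping 186.
Round 2 (the wife proposes): the husband can get 186 next round, worth 0.83 × 186 = 154.38 now, so the wife offers 154.38, keeping 445.62.
So by rejecting in round 1, the wife gets 445.62 next round, worth 0.69 × 445.62 = 307.4778 now.
Offer 342 ≥ 307.4778, so the wife accepts.

Accept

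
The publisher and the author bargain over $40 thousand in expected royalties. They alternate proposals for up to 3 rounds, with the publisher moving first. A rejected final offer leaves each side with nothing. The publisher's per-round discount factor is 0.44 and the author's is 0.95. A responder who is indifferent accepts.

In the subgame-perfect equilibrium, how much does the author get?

21.28

Round 3 (the publisher proposes): rejection yields 0 for the author; the publisher offers 0 and keeps 40.
Round 2 (the author proposes): the publisher can get 40 next round, worth 0.44 × 40 = 17.6 now, so the author offers 17.6, keeping 22.4.
Round 1 (the publisher proposes): the author can get 22.4 next round, worth 0.95 × 22.4 = 21.28 now; the publisher offers that and keeps 18.72.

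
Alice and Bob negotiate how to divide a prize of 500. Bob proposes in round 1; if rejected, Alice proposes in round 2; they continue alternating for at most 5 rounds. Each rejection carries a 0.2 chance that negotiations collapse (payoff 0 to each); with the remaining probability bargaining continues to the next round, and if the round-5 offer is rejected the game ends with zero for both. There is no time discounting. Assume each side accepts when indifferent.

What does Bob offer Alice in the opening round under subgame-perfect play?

By backward induction:
Round 5 (Bob proposes): rejection yields 0 for Alice; Bob offers 0 and keeps 500.
Round 4 (Alice proposes): rejecting gives Bob an expected 0.8 × 500 = 400. Alice offers 400 and keeps 500 − 400 = 100.
Round 3 (Bob proposes): rejecting gives Alice an expected 0.8 × 100 = 80; Bob offers that and keeps 420.
Round 2 (Alice proposes): rejecting gives Bob an expected 0.8 × 420 = 336; Alice offers that and keeps 164.
Round 1 (Bob proposes): rejecting gives Alice an expected 0.8 × 164 = 131.2; Bob offers that and keeps 368.8.

131.2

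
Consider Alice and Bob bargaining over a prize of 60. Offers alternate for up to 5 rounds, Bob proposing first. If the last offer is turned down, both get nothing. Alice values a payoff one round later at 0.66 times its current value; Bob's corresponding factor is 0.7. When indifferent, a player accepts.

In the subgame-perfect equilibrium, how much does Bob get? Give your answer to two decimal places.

By backward induction:
Round 5 (Bob proposes): Alice will accept anything ≥ 0, so Bob offers 0 and keeps 60.
Round 4 (Alice proposes): Bob can get 60 next round, worth 0.7 × 60 = 42 now. Alice offers 42 and keeps 60 − 42 = 18.
Round 3 (Bob proposes): Alice can get 18 next round, worth 0.66 × 18 = 11.88 now. Bob offers 11.88 and keeps 60 − 11.88 = 48.12.
Round 2 (Alice proposes): Bob can get 48.12 next round, worth 0.7 × 48.12 = 33.684 now. Alice offers 33.684 and keeps 60 − 33.684 = 26.316.
Round 1 (Bob proposes): Alice can get 26.316 next round, worth 0.66 × 26.316 = 17.36856 now. Bob offers 17.36856 and keeps 60 − 17.36856 = 42.63144.

42.63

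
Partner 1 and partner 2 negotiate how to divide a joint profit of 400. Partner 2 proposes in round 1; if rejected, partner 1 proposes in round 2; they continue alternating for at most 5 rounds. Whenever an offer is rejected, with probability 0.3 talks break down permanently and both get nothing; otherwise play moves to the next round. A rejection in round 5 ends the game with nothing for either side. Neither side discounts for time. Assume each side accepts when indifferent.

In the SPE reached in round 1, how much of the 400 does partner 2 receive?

By backward induction:
Round 5 (partner 2 proposes): rejection yields 0 for partner 1; partner 2 offers 0 and keeps 400.
Round 4 (partner 1 proposes): rejecting gives partner 2 an expected 0.7 × 400 = 280, so partner 1 offers 280, keeping 120.
Round 3 (partner 2 proposes): rejecting gives partner 1 an expected 0.7 × 120 = 84. Partner 2 offers 84 and keeps 400 − 84 = 316.
Round 2 (partner 1 proposes): rejecting gives partner 2 an expected 0.7 × 316 = 221.2, so partner 1 offers 221.2, keeping 178.8.
Round 1 (partner 2 proposes): rejecting gives partner 1 an expected 0.7 × 178.8 = 125.16; partner 2 offers that and keeps 274.84.

274.84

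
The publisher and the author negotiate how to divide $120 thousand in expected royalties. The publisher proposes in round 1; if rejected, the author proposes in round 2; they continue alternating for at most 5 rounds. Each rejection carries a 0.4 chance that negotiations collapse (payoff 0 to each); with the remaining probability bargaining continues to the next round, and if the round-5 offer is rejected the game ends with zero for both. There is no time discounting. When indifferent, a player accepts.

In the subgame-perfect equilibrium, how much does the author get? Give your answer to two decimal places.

Round 5 (the publisher proposes): the author will accept anything ≥ 0, so the publisher offers 0 and keeps 120.
Round 4 (the author proposes): rejecting gives the publisher an expected 0.6 × 120 = 72. The author offers 72 and keeps 120 − 72 = 48.
Round 3 (the publisher proposes): rejecting gives the author an expected 0.6 × 48 = 28.8; the publisher offers that and keeps 91.2.
Round 2 (the author proposes): rejecting gives the publisher an expected 0.6 × 91.2 = 54.72, so the author offers 54.72, keeping 65.28.
Round 1 (the publisher proposes): rejecting gives the author an expected 0.6 × 65.28 = 39.168; the publisher offers that and keeps 80.832.

39.17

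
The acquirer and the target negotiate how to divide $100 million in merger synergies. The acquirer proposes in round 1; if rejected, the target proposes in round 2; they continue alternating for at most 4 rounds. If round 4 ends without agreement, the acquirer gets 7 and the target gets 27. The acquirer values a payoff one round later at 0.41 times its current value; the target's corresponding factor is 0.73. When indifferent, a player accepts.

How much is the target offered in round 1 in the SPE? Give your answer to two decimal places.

63.39

By backward induction:
Round 4 (the target proposes): the acquirer gets 7 if talks fail, so the target offers 7 and keeps 93.
Round 3 (the acquirer proposes): the target can get 93 next round, worth 0.73 × 93 = 67.89 now. The acquirer offers 67.89 and keeps 100 − 67.89 = 32.11.
Round 2 (the target proposes): the acquirer can get 32.11 next round, worth 0.41 × 32.11 = 13.1651 now; the target offers that and keeps 86.8349.
Round 1 (the acquirer proposes): the target can get 86.8349 next round, worth 0.73 × 86.8349 = 63.389477 now; the acquirer offers that and keeps 36.610523.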